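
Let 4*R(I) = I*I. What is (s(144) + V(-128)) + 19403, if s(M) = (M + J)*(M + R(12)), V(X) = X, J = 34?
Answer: 51315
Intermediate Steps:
R(I) = I**2/4 (R(I) = (I*I)/4 = I**2/4)
s(M) = (34 + M)*(36 + M) (s(M) = (M + 34)*(M + (1/4)*12**2) = (34 + M)*(M + (1/4)*144) = (34 + M)*(M + 36) = (34 + M)*(36 + M))
(s(144) + V(-128)) + 19403 = ((1224 + 144**2 + 70*144) - 128) + 19403 = ((1224 + 20736 + 10080) - 128) + 19403 = (32040 - 128) + 19403 = 31912 + 19403 = 51315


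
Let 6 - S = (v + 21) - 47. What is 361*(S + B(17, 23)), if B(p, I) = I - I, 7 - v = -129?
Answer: -37544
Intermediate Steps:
v = 136 (v = 7 - 1*(-129) = 7 + 129 = 136)
B(p, I) = 0
S = -104 (S = 6 - ((136 + 21) - 47) = 6 - (157 - 47) = 6 - 1*110 = 6 - 110 = -104)
361*(S + B(17, 23)) = 361*(-104 + 0) = 361*(-104) = -37544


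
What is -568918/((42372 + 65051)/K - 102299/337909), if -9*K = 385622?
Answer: 74132942140621364/366141531541 ≈ 2.0247e+5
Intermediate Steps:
K = -385622/9 (K = -⅑*385622 = -385622/9 ≈ -42847.)
-568918/((42372 + 65051)/K - 102299/337909) = -568918/((42372 + 65051)/(-385622/9) - 102299/337909) = -568918/(107423*(-9/385622) - 102299*1/337909) = -568918/(-966807/385622 - 102299/337909) = -568918/(-366141531541/130305144398) = -568918*(-130305144398/366141531541) = 74132942140621364/366141531541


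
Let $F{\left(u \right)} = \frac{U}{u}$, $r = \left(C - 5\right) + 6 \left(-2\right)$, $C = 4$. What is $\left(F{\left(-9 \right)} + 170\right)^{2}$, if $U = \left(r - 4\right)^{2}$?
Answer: $\frac{1540081}{81} \approx 19013.0$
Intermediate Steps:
$r = -13$ ($r = \left(4 - 5\right) + 6 \left(-2\right) = \left(4 - 5\right) - 12 = -1 - 12 = -13$)
$U = 289$ ($U = \left(-13 - 4\right)^{2} = \left(-17\right)^{2} = 289$)
$F{\left(u \right)} = \frac{289}{u}$
$\left(F{\left(-9 \right)} + 170\right)^{2} = \left(\frac{289}{-9} + 170\right)^{2} = \left(289 \left(- \frac{1}{9}\right) + 170\right)^{2} = \left(- \frac{289}{9} + 170\right)^{2} = \left(\frac{1241}{9}\right)^{2} = \frac{1540081}{81}$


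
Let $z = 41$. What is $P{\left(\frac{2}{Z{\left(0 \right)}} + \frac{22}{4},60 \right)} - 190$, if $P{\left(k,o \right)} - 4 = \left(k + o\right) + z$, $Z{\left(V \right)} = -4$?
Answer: $-80$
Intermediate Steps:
$P{\left(k,o \right)} = 45 + k + o$ ($P{\left(k,o \right)} = 4 + \left(\left(k + o\right) + 41\right) = 4 + \left(41 + k + o\right) = 45 + k + o$)
$P{\left(\frac{2}{Z{\left(0 \right)}} + \frac{22}{4},60 \right)} - 190 = \left(45 + \left(\frac{2}{-4} + \frac{22}{4}\right) + 60\right) - 190 = \left(45 + \left(2 \left(- \frac{1}{4}\right) + 22 \cdot \frac{1}{4}\right) + 60\right) - 190 = \left(45 + \left(- \frac{1}{2} + \frac{11}{2}\right) + 60\right) - 190 = \left(45 + 5 + 60\right) - 190 = 110 - 190 = -80$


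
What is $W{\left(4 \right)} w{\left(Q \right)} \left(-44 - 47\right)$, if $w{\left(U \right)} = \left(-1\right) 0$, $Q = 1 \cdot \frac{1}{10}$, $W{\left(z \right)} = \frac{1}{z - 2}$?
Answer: $0$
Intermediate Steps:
$W{\left(z \right)} = \frac{1}{-2 + z}$
$Q = \frac{1}{10}$ ($Q = 1 \cdot \frac{1}{10} = \frac{1}{10} \approx 0.1$)
$w{\left(U \right)} = 0$
$W{\left(4 \right)} w{\left(Q \right)} \left(-44 - 47\right) = \frac{1}{-2 + 4} \cdot 0 \left(-44 - 47\right) = \frac{1}{2} \cdot 0 \left(-91\right) = 0 \left(-91\right) = 0$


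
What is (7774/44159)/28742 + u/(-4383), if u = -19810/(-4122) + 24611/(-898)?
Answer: 26576324688133547/5147922717908606286 ≈ 0.0051625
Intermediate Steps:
u = -41828581/1850778 (u = -19810*(-1/4122) + 24611*(-1/898) = 9905/2061 - 24611/898 = -41828581/1850778 ≈ -22.601)
(7774/44159)/28742 + u/(-4383) = (7774/44159)/28742 - 41828581/1850778/(-4383) = (7774*(1/44159))*(1/28742) - 41828581/1850778*(-1/4383) = (7774/44159)*(1/28742) + 41828581/8111959974 = 3887/634608989 + 41828581/8111959974 = 26576324688133547/5147922717908606286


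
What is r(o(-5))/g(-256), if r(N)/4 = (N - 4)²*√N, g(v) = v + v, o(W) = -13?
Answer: -289*I*√13/128 ≈ -8.1407*I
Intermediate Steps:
g(v) = 2*v
r(N) = 4*√N*(-4 + N)² (r(N) = 4*((N - 4)²*√N) = 4*((-4 + N)²*√N) = 4*(√N*(-4 + N)²) = 4*√N*(-4 + N)²)
r(o(-5))/g(-256) = (4*√(-13)*(-4 - 13)²)/((2*(-256))) = (4*(I*√13)*(-17)²)/(-512) = (4*(I*√13)*289)*(-1/512) = (1156*I*√13)*(-1/512) = -289*I*√13/128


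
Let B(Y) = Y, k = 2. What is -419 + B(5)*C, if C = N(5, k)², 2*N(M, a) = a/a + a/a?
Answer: -414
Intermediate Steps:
N(M, a) = 1 (N(M, a) = (a/a + a/a)/2 = (1 + 1)/2 = (½)*2 = 1)
C = 1 (C = 1² = 1)
-419 + B(5)*C = -419 + 5*1 = -419 + 5 = -414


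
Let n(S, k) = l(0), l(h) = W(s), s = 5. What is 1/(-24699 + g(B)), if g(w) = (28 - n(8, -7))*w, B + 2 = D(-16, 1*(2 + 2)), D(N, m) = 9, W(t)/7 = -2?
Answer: -1/24405 ≈ -4.0975e-5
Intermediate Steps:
W(t) = -14 (W(t) = 7*(-2) = -14)
B = 7 (B = -2 + 9 = 7)
l(h) = -14
n(S, k) = -14
g(w) = 42*w (g(w) = (28 - 1*(-14))*w = (28 + 14)*w = 42*w)
1/(-24699 + g(B)) = 1/(-24699 + 42*7) = 1/(-24699 + 294) = 1/(-24405) = -1/24405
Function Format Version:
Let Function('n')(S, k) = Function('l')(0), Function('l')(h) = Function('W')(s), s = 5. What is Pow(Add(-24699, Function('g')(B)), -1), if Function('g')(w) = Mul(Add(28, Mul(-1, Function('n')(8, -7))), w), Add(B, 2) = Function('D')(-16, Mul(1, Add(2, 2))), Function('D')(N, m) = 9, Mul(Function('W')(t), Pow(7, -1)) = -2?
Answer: Rational(-1, 24405) ≈ -4.0975e-5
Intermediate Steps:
Function('W')(t) = -14 (Function('W')(t) = Mul(7, -2) = -14)
B = 7 (B = Add(-2, 9) = 7)
Function('l')(h) = -14
Function('n')(S, k) = -14
Function('g')(w) = Mul(42, w) (Function('g')(w) = Mul(Add(28, Mul(-1, -14)), w) = Mul(Add(28, 14), w) = Mul(42, w))
Pow(Add(-24699, Function('g')(B)), -1) = Pow(Add(-24699, Mul(42, 7)), -1) = Pow(Add(-24699, 294), -1) = Pow(-24405, -1) = Rational(-1, 24405)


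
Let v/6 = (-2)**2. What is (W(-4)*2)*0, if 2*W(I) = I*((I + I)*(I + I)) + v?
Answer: 0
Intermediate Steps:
v = 24 (v = 6*(-2)**2 = 6*4 = 24)
W(I) = 12 + 2*I**3 (W(I) = (I*((I + I)*(I + I)) + 24)/2 = (I*((2*I)*(2*I)) + 24)/2 = (I*(4*I**2) + 24)/2 = (4*I**3 + 24)/2 = (24 + 4*I**3)/2 = 12 + 2*I**3)
(W(-4)*2)*0 = ((12 + 2*(-4)**3)*2)*0 = ((12 + 2*(-64))*2)*0 = ((12 - 128)*2)*0 = -116*2*0 = -232*0 = 0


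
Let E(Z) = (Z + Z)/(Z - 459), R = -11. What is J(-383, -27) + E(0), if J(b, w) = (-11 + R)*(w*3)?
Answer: 1782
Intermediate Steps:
E(Z) = 2*Z/(-459 + Z) (E(Z) = (2*Z)/(-459 + Z) = 2*Z/(-459 + Z))
J(b, w) = -66*w (J(b, w) = (-11 - 11)*(w*3) = -66*w)
J(-383, -27) + E(0) = -66*(-27) + 2*0/(-459 + 0) = 1782 + 2*0/(-459) = 1782 + 2*0*(-1/459) = 1782 + 0 = 1782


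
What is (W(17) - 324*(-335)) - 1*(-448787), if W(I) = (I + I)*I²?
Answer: 567153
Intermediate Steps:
W(I) = 2*I³ (W(I) = (2*I)*I² = 2*I³)
(W(17) - 324*(-335)) - 1*(-448787) = (2*17³ - 324*(-335)) - 1*(-448787) = (2*4913 + 108540) + 448787 = (9826 + 108540) + 448787 = 118366 + 448787 = 567153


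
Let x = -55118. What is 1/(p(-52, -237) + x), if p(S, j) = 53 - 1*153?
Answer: -1/55218 ≈ -1.8110e-5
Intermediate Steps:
p(S, j) = -100 (p(S, j) = 53 - 153 = -100)
1/(p(-52, -237) + x) = 1/(-100 - 55118) = 1/(-55218) = -1/55218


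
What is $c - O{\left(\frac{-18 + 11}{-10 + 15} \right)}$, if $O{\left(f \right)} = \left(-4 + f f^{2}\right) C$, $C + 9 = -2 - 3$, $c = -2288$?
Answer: $- \frac{297802}{125} \approx -2382.4$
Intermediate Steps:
$C = -14$ ($C = -9 - 5 = -14$)
$O{\left(f \right)} = 56 - 14 f^{3}$ ($O{\left(f \right)} = \left(-4 + f f^{2}\right) \left(-14\right) = \left(-4 + f^{3}\right) \left(-14\right) = 56 - 14 f^{3}$)
$c - O{\left(\frac{-18 + 11}{-10 + 15} \right)} = -2288 - \left(56 - 14 \left(\frac{-18 + 11}{-10 + 15}\right)^{3}\right) = -2288 - \left(56 - 14 \left(- \frac{7}{5}\right)^{3}\right) = -2288 - \left(56 - - \frac{4802}{125}\right) = -2288 - \left(56 + \frac{4802}{125}\right) = -2288 - \frac{11802}{125} = - \frac{297802}{125}$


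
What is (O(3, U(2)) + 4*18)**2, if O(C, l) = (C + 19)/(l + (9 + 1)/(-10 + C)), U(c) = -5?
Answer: 9523396/2025 ≈ 4702.9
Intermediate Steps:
O(C, l) = (19 + C)/(l + 10/(-10 + C))
(O(3, U(2)) + 4*18)**2 = ((-190 + 3**2 + 9*3)/(10 - 10*(-5) + 3*(-5)) + 4*18)**2 = ((-190 + 9 + 27)/(10 + 50 - 15) + 72)**2 = (-154/45 + 72)**2 = (3086/45)**2 = 9523396/2025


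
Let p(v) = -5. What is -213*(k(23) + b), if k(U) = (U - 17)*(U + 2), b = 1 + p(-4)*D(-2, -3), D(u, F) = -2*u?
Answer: -27903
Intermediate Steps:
b = -19 (b = 1 - (-10)*(-2) = 1 - 5*4 = 1 - 20 = -19)
k(U) = (-17 + U)*(2 + U)
-213*(k(23) + b) = -213*((-34 + 23² - 15*23) - 19) = -213*((-34 + 529 - 345) - 19) = -213*(150 - 19) = -213*131 = -27903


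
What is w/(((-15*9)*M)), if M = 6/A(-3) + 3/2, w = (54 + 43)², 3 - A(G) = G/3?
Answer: -9409/405 ≈ -23.232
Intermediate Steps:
A(G) = 3 - G/3
w = 9409 (w = 97² = 9409)
M = 3 (M = 6/(3 - ⅓*(-3)) + 3/2 = 6/(3 + 1) + 3*(½) = 6/4 + 3/2 = 6*(¼) + 3/2 = 3/2 + 3/2 = 3)
w/(((-15*9)*M)) = 9409/((-15*9*3)) = 9409/((-135*3)) = 9409/(-405) = 9409*(-1/405) = -9409/405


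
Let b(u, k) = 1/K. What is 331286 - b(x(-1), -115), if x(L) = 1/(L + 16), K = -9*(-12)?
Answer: 35778887/108 ≈ 3.3129e+5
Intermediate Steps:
K = 108
x(L) = 1/(16 + L)
b(u, k) = 1/108
331286 - b(x(-1), -115) = 331286 - 1*1/108 = 331286 - 1/108 = 35778887/108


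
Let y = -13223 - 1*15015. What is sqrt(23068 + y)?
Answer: I*sqrt(5170) ≈ 71.903*I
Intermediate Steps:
y = -28238 (y = -13223 - 15015 = -28238)
sqrt(23068 + y) = sqrt(23068 - 28238) = sqrt(-5170) = I*sqrt(5170)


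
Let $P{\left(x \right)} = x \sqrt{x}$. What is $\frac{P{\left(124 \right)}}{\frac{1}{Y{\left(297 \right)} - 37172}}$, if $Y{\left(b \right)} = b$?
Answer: $- 9145000 \sqrt{31} \approx -5.0917 \cdot 10^{7}$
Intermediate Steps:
$P{\left(x \right)} = x^{\frac{3}{2}}$
$\frac{P{\left(124 \right)}}{\frac{1}{Y{\left(297 \right)} - 37172}} = \frac{124^{\frac{3}{2}}}{\frac{1}{297 - 37172}} = \frac{248 \sqrt{31}}{\frac{1}{-36875}} = \frac{248 \sqrt{31}}{- \frac{1}{36875}} = 248 \sqrt{31} \left(-36875\right) = - 9145000 \sqrt{31}$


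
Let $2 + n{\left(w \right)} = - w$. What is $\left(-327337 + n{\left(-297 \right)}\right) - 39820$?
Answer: $-366862$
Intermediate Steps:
$n{\left(w \right)} = -2 - w$
$\left(-327337 + n{\left(-297 \right)}\right) - 39820 = \left(-327337 - -295\right) - 39820 = \left(-327337 + \left(-2 + 297\right)\right) - 39820 = \left(-327337 + 295\right) - 39820 = -327042 - 39820 = -366862$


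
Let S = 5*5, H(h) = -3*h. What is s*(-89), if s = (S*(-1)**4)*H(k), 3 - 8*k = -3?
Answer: 20025/4 ≈ 5006.3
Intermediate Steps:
k = 3/4 (k = 3/8 - 1/8*(-3) = 3/8 + 3/8 = 3/4 ≈ 0.75000)
S = 25
s = -225/4 (s = (25*(-1)**4)*(-3*3/4) = (25*1)*(-9/4) = 25*(-9/4) = -225/4 ≈ -56.250)
s*(-89) = -225/4*(-89) = 20025/4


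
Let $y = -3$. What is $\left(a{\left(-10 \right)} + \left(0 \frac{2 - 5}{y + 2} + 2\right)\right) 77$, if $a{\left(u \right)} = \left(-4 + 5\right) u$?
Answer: $-616$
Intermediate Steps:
$a{\left(u \right)} = u$ ($a{\left(u \right)} = 1 u = u$)
$\left(a{\left(-10 \right)} + \left(0 \frac{2 - 5}{y + 2} + 2\right)\right) 77 = \left(-10 + \left(0 \frac{2 - 5}{-3 + 2} + 2\right)\right) 77 = \left(-10 + \left(0 \left(- \frac{3}{-1}\right) + 2\right)\right) 77 = \left(-10 + \left(0 \left(\left(-3\right) \left(-1\right)\right) + 2\right)\right) 77 = \left(-10 + \left(0 \cdot 3 + 2\right)\right) 77 = \left(-10 + \left(0 + 2\right)\right) 77 = \left(-10 + 2\right) 77 = \left(-8\right) 77 = -616$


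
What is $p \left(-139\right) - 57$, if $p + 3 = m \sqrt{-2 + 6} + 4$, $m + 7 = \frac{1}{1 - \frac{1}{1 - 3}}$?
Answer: $\frac{4694}{3} \approx 1564.7$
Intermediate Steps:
$m = - \frac{19}{3}$ ($m = -7 + \frac{1}{1 - \frac{1}{1 - 3}} = -7 + \frac{1}{1 - \frac{1}{-2}} = -7 + \frac{1}{1 - - \frac{1}{2}} = -7 + \frac{1}{1 + \frac{1}{2}} = -7 + \frac{1}{\frac{3}{2}} = -7 + \frac{2}{3} = - \frac{19}{3} \approx -6.3333$)
$p = - \frac{35}{3}$ ($p = -3 + \left(- \frac{19 \sqrt{-2 + 6}}{3} + 4\right) = -3 + \left(- \frac{19 \sqrt{4}}{3} + 4\right) = -3 + \left(\left(- \frac{19}{3}\right) 2 + 4\right) = -3 + \left(- \frac{38}{3} + 4\right) = -3 - \frac{26}{3} = - \frac{35}{3} \approx -11.667$)
$p \left(-139\right) - 57 = \left(- \frac{35}{3}\right) \left(-139\right) - 57 = \frac{4865}{3} - 57 = \frac{4694}{3}$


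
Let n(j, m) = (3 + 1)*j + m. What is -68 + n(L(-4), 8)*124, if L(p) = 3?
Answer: 2412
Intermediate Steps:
n(j, m) = m + 4*j (n(j, m) = 4*j + m = m + 4*j)
-68 + n(L(-4), 8)*124 = -68 + (8 + 4*3)*124 = -68 + (8 + 12)*124 = -68 + 20*124 = -68 + 2480 = 2412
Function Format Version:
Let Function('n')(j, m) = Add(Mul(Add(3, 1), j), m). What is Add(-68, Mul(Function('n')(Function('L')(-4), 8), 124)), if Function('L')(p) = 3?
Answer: 2412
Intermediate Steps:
Function('n')(j, m) = Add(m, Mul(4, j)) (Function('n')(j, m) = Add(Mul(4, j), m) = Add(m, Mul(4, j)))
Add(-68, Mul(Function('n')(Function('L')(-4), 8), 124)) = Add(-68, Mul(Add(8, Mul(4, 3)), 124)) = Add(-68, Mul(Add(8, 12), 124)) = Add(-68, Mul(20, 124)) = Add(-68, 2480) = 2412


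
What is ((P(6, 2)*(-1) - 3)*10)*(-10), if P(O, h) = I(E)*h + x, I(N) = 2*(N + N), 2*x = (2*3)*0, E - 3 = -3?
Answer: 300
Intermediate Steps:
E = 0 (E = 3 - 3 = 0)
x = 0 (x = ((2*3)*0)/2 = (6*0)/2 = (½)*0 = 0)
I(N) = 4*N (I(N) = 2*(2*N) = 4*N)
P(O, h) = 0 (P(O, h) = (4*0)*h + 0 = 0*h + 0 = 0 + 0 = 0)
((P(6, 2)*(-1) - 3)*10)*(-10) = ((0*(-1) - 3)*10)*(-10) = ((0 - 3)*10)*(-10) = -3*10*(-10) = -30*(-10) = 300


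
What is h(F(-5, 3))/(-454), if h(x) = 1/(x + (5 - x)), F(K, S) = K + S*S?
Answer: -1/2270 ≈ -0.00044053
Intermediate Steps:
F(K, S) = K + S²
h(x) = ⅕ (h(x) = 1/5 = ⅕)
h(F(-5, 3))/(-454) = (⅕)/(-454) = (⅕)*(-1/454) = -1/2270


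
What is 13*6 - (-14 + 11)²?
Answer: 69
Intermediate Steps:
13*6 - (-14 + 11)² = 78 - 1*(-3)² = 78 - 1*9 = 78 - 9 = 69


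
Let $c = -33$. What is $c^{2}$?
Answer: $1089$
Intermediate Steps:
$c^{2} = \left(-33\right)^{2} = 1089$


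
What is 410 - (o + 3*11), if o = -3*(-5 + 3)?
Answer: 371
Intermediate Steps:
o = 6 (o = -3*(-2) = 6)
410 - (o + 3*11) = 410 - (6 + 3*11) = 410 - (6 + 33) = 410 - 1*39 = 410 - 39 = 371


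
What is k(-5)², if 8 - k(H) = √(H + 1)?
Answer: 60 - 32*I ≈ 60.0 - 32.0*I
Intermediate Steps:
k(H) = 8 - √(1 + H) (k(H) = 8 - √(H + 1) = 8 - √(1 + H))
k(-5)² = (8 - √(1 - 5))² = (8 - √(-4))² = (8 - 2*I)²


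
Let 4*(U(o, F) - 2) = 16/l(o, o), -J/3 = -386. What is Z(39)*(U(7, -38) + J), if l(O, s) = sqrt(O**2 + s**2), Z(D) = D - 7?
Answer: 37120 + 64*sqrt(2)/7 ≈ 37133.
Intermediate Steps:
Z(D) = -7 + D
J = 1158 (J = -3*(-386) = 1158)
U(o, F) = 2 + 2*sqrt(2)/sqrt(o**2) (U(o, F) = 2 + (16/(sqrt(o**2 + o**2)))/4 = 2 + (16/(sqrt(2*o**2)))/4 = 2 + (16/((sqrt(2)*sqrt(o**2))))/4 = 2 + (16*(sqrt(2)/(2*sqrt(o**2))))/4 = 2 + (8*sqrt(2)/sqrt(o**2))/4 = 2 + 2*sqrt(2)/sqrt(o**2))
Z(39)*(U(7, -38) + J) = (-7 + 39)*((2 + 2*sqrt(2)/sqrt(7**2)) + 1158) = 32*((2 + 2*sqrt(2)/sqrt(49)) + 1158) = 32*((2 + 2*sqrt(2)*(1/7)) + 1158) = 32*((2 + 2*sqrt(2)/7) + 1158) = 32*(1160 + 2*sqrt(2)/7) = 37120 + 64*sqrt(2)/7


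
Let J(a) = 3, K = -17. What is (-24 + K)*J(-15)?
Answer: -123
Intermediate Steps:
(-24 + K)*J(-15) = (-24 - 17)*3 = -41*3 = -123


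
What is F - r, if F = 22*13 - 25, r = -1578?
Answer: 1839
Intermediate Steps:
F = 261 (F = 286 - 25 = 261)
F - r = 261 - 1*(-1578) = 261 + 1578 = 1839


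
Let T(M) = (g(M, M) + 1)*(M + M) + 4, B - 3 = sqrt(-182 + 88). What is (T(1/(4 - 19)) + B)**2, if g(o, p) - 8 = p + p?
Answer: -3045269/50625 + 2618*I*sqrt(94)/225 ≈ -60.153 + 112.81*I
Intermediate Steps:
g(o, p) = 8 + 2*p (g(o, p) = 8 + (p + p) = 8 + 2*p)
B = 3 + I*sqrt(94) (B = 3 + sqrt(-182 + 88) = 3 + sqrt(-94) = 3 + I*sqrt(94) ≈ 3.0 + 9.6954*I)
T(M) = 4 + 2*M*(9 + 2*M) (T(M) = ((8 + 2*M) + 1)*(M + M) + 4 = (9 + 2*M)*(2*M) + 4 = 2*M*(9 + 2*M) + 4 = 4 + 2*M*(9 + 2*M))
(T(1/(4 - 19)) + B)**2 = ((4 + 4*(1/(4 - 19))**2 + 18/(4 - 19)) + (3 + I*sqrt(94)))**2 = ((4 + 4*(1/(-15))**2 + 18/(-15)) + (3 + I*sqrt(94)))**2 = ((4 + 4*(-1/15)**2 + 18*(-1/15)) + (3 + I*sqrt(94)))**2 = ((4 + 4*(1/225) - 6/5) + (3 + I*sqrt(94)))**2 = ((4 + 4/225 - 6/5) + (3 + I*sqrt(94)))**2 = (634/225 + (3 + I*sqrt(94)))**2 = (1309/225 + I*sqrt(94))**2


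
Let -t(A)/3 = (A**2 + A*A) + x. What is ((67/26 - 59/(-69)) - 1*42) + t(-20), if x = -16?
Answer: -4288679/1794 ≈ -2390.6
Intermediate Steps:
t(A) = 48 - 6*A**2 (t(A) = -3*((A**2 + A*A) - 16) = -3*((A**2 + A**2) - 16) = -3*(2*A**2 - 16) = -3*(-16 + 2*A**2) = 48 - 6*A**2)
((67/26 - 59/(-69)) - 1*42) + t(-20) = ((67/26 - 59/(-69)) - 1*42) + (48 - 6*(-20)**2) = ((67*(1/26) - 59*(-1/69)) - 42) + (48 - 6*400) = ((67/26 + 59/69) - 42) + (48 - 2400) = (6157/1794 - 42) - 2352 = -69191/1794 - 2352 = -4288679/1794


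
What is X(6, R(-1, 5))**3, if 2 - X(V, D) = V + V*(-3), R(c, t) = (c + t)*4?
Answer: 2744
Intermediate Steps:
R(c, t) = 4*c + 4*t
X(V, D) = 2 + 2*V (X(V, D) = 2 - (V + V*(-3)) = 2 - (V - 3*V) = 2 - (-2)*V = 2 + 2*V)
X(6, R(-1, 5))**3 = (2 + 2*6)**3 = (2 + 12)**3 = 14**3 = 2744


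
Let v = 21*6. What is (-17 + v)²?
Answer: 11881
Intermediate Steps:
v = 126
(-17 + v)² = (-17 + 126)² = 109² = 11881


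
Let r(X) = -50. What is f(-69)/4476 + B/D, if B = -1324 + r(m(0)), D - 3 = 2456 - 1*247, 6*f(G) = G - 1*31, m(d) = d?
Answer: -1160042/1856421 ≈ -0.62488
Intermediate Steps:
f(G) = -31/6 + G/6 (f(G) = (G - 1*31)/6 = (G - 31)/6 = (-31 + G)/6 = -31/6 + G/6)
D = 2212 (D = 3 + (2456 - 1*247) = 3 + (2456 - 247) = 3 + 2209 = 2212)
B = -1374 (B = -1324 - 50 = -1374)
f(-69)/4476 + B/D = (-31/6 + (1/6)*(-69))/4476 - 1374/2212 = (-31/6 - 23/2)*(1/4476) - 1374*1/2212 = -50/3*1/4476 - 687/1106 = -25/6714 - 687/1106 = -1160042/1856421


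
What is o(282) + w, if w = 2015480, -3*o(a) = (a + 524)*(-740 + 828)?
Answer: 5975512/3 ≈ 1.9918e+6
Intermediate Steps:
o(a) = -46112/3 - 88*a/3 (o(a) = -(a + 524)*(-740 + 828)/3 = -(524 + a)*88/3 = -(46112 + 88*a)/3 = -46112/3 - 88*a/3)
o(282) + w = (-46112/3 - 88/3*282) + 2015480 = (-46112/3 - 8272) + 2015480 = -70928/3 + 2015480 = 5975512/3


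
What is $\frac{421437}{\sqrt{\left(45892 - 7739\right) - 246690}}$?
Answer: $- \frac{421437 i \sqrt{217}}{6727} \approx - 922.87 i$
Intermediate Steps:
$\frac{421437}{\sqrt{\left(45892 - 7739\right) - 246690}} = \frac{421437}{\sqrt{38153 - 246690}} = \frac{421437}{\sqrt{-208537}} = \frac{421437}{31 i \sqrt{217}} = 421437 \left(- \frac{i \sqrt{217}}{6727}\right) = - \frac{421437 i \sqrt{217}}{6727}$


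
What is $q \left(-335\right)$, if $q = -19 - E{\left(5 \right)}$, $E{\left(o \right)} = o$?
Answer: $8040$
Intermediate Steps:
$q = -24$ ($q = -19 - 5 = -24$)
$q \left(-335\right) = \left(-24\right) \left(-335\right) = 8040$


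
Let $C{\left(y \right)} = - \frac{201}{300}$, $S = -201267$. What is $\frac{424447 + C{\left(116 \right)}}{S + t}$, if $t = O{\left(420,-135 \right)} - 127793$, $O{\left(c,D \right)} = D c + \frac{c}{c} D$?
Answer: $- \frac{42444633}{38589500} \approx -1.0999$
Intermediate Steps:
$O{\left(c,D \right)} = D + D c$ ($O{\left(c,D \right)} = D c + 1 D = D c + D = D + D c$)
$C{\left(y \right)} = - \frac{67}{100}$ ($C{\left(y \right)} = \left(-201\right) \frac{1}{300} = - \frac{67}{100}$)
$t = -184628$ ($t = - 135 \left(1 + 420\right) - 127793 = \left(-135\right) 421 - 127793 = -56835 - 127793 = -184628$)
$\frac{424447 + C{\left(116 \right)}}{S + t} = \frac{424447 - \frac{67}{100}}{-201267 - 184628} = \frac{42444633}{100 \left(-385895\right)} = \frac{42444633}{100} \left(- \frac{1}{385895}\right) = - \frac{42444633}{38589500}$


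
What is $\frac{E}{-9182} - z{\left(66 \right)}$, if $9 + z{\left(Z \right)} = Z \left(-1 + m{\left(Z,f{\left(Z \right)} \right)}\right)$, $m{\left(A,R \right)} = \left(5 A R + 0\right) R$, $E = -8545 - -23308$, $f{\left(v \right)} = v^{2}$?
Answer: $- \frac{3794642844560673}{9182} \approx -4.1327 \cdot 10^{11}$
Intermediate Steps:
$E = 14763$ ($E = -8545 + 23308 = 14763$)
$m{\left(A,R \right)} = 5 A R^{2}$ ($m{\left(A,R \right)} = \left(5 A R + 0\right) R = 5 A R R = 5 A R^{2}$)
$z{\left(Z \right)} = -9 + Z \left(-1 + 5 Z^{5}\right)$ ($z{\left(Z \right)} = -9 + Z \left(-1 + 5 Z \left(Z^{2}\right)^{2}\right) = -9 + Z \left(-1 + 5 Z Z^{4}\right) = -9 + Z \left(-1 + 5 Z^{5}\right)$)
$\frac{E}{-9182} - z{\left(66 \right)} = \frac{14763}{-9182} - \left(-9 - 66 + 5 \cdot 66^{6}\right) = 14763 \left(- \frac{1}{9182}\right) - \left(-9 - 66 + 5 \cdot 82653950016\right) = - \frac{14763}{9182} - \left(-9 - 66 + 413269750080\right) = - \frac{14763}{9182} - 413269750005 = - \frac{3794642844560673}{9182}$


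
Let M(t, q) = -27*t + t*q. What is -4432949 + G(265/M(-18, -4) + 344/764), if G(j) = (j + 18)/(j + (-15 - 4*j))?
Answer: -8398130805578/1894479 ≈ -4.4330e+6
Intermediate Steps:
M(t, q) = -27*t + q*t
G(j) = (18 + j)/(-15 - 3*j)
-4432949 + G(265/M(-18, -4) + 344/764) = -4432949 + (-18 - (265/((-18*(-27 - 4))) + 344/764))/(3*(5 + (265/((-18*(-27 - 4))) + 344/764))) = -4432949 + (-18 - (265/((-18*(-31))) + 344*(1/764)))/(3*(5 + (265/((-18*(-31))) + 344*(1/764)))) = -4432949 + (-18 - (265/558 + 86/191))/(3*(5 + (265/558 + 86/191))) = -4432949 + (-18 - 1*98603/106578)/(3*(5 + 98603/106578)) = -4432949 + (-18 - 98603/106578)/(3*(631493/106578)) = -4432949 + (⅓)*(106578/631493)*(-2017007/106578) = -4432949 - 2017007/1894479 = -8398130805578/1894479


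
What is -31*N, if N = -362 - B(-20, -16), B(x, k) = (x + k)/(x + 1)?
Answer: 214334/19 ≈ 11281.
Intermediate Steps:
B(x, k) = (k + x)/(1 + x)
N = -6914/19 (N = -362 - (-16 - 20)/(1 - 20) = -362 - (-36)/(-19) = -362 - (-1)*(-36)/19 = -362 - 1*36/19 = -362 - 36/19 = -6914/19 ≈ -363.89)
-31*N = -31*(-6914/19) = 214334/19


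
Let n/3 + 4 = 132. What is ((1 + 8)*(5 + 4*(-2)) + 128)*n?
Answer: 38784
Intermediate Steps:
n = 384 (n = -12 + 3*132 = -12 + 396 = 384)
((1 + 8)*(5 + 4*(-2)) + 128)*n = ((1 + 8)*(5 + 4*(-2)) + 128)*384 = (9*(5 - 8) + 128)*384 = (9*(-3) + 128)*384 = (-27 + 128)*384 = 101*384 = 38784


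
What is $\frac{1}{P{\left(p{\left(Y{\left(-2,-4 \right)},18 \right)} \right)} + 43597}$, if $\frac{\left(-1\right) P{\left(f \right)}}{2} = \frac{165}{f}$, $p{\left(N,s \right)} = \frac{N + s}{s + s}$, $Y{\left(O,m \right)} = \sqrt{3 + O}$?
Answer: $\frac{19}{816463} \approx 2.3271 \cdot 10^{-5}$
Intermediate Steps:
$p{\left(N,s \right)} = \frac{N + s}{2 s}$
$P{\left(f \right)} = - \frac{330}{f}$ ($P{\left(f \right)} = - 2 \frac{165}{f} = - \frac{330}{f}$)
$\frac{1}{P{\left(p{\left(Y{\left(-2,-4 \right)},18 \right)} \right)} + 43597} = \frac{1}{- \frac{330}{\frac{1}{2} \cdot \frac{1}{18} \left(\sqrt{3 - 2} + 18\right)} + 43597} = \frac{1}{- \frac{330}{\frac{1}{2} \cdot \frac{1}{18} \left(\sqrt{1} + 18\right)} + 43597} = \frac{1}{- \frac{330}{\frac{1}{2} \cdot \frac{1}{18} \left(1 + 18\right)} + 43597} = \frac{1}{- \frac{330}{\frac{1}{2} \cdot \frac{1}{18} \cdot 19} + 43597} = \frac{1}{- \frac{330}{\frac{19}{36}} + 43597} = \frac{1}{\left(-330\right) \frac{36}{19} + 43597} = \frac{1}{- \frac{11880}{19} + 43597} = \frac{1}{\frac{816463}{19}} = \frac{19}{816463}$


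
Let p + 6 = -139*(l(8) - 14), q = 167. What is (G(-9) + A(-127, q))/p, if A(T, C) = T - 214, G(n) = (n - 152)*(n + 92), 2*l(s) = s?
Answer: -1713/173 ≈ -9.9017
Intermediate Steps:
l(s) = s/2
G(n) = (-152 + n)*(92 + n)
A(T, C) = -214 + T
p = 1384 (p = -6 - 139*((1/2)*8 - 14) = -6 - 139*(4 - 14) = -6 - 139*(-10) = -6 + 1390 = 1384)
(G(-9) + A(-127, q))/p = ((-13984 + (-9)**2 - 60*(-9)) + (-214 - 127))/1384 = ((-13984 + 81 + 540) - 341)*(1/1384) = (-13363 - 341)*(1/1384) = -13704*1/1384 = -1713/173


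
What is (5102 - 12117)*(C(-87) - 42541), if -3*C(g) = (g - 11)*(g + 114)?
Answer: 292237885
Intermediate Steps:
C(g) = -(-11 + g)*(114 + g)/3 (C(g) = -(g - 11)*(g + 114)/3 = -(-11 + g)*(114 + g)/3)
(5102 - 12117)*(C(-87) - 42541) = (5102 - 12117)*((418 - 103/3*(-87) - 1/3*(-87)**2) - 42541) = -7015*((418 + 2987 - 1/3*7569) - 42541) = -7015*((418 + 2987 - 2523) - 42541) = -7015*(882 - 42541) = -7015*(-41659) = 292237885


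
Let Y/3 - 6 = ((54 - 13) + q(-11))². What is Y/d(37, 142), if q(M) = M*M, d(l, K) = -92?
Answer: -39375/46 ≈ -855.98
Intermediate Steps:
q(M) = M²
Y = 78750 (Y = 18 + 3*((54 - 13) + (-11)²)² = 18 + 3*(41 + 121)² = 18 + 3*162² = 18 + 3*26244 = 18 + 78732 = 78750)
Y/d(37, 142) = 78750/(-92) = 78750*(-1/92) = -39375/46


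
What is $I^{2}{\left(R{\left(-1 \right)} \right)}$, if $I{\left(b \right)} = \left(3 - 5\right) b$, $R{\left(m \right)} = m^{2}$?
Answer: $4$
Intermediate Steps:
$I{\left(b \right)} = - 2 b$
$I^{2}{\left(R{\left(-1 \right)} \right)} = \left(- 2 \left(-1\right)^{2}\right)^{2} = \left(\left(-2\right) 1\right)^{2} = \left(-2\right)^{2} = 4$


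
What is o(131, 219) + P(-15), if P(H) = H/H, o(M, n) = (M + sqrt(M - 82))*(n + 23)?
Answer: 33397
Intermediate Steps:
o(M, n) = (23 + n)*(M + sqrt(-82 + M)) (o(M, n) = (M + sqrt(-82 + M))*(23 + n) = (23 + n)*(M + sqrt(-82 + M)))
P(H) = 1
o(131, 219) + P(-15) = (23*131 + 23*sqrt(-82 + 131) + 131*219 + 219*sqrt(-82 + 131)) + 1 = (3013 + 23*sqrt(49) + 28689 + 219*sqrt(49)) + 1 = (3013 + 23*7 + 28689 + 219*7) + 1 = (3013 + 161 + 28689 + 1533) + 1 = 33396 + 1 = 33397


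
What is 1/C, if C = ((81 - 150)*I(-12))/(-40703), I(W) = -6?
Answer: -40703/414 ≈ -98.316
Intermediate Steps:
C = -414/40703 (C = ((81 - 150)*(-6))/(-40703) = -69*(-6)*(-1/40703) = 414*(-1/40703) = -414/40703 ≈ -0.010171)
1/C = 1/(-414/40703) = -40703/414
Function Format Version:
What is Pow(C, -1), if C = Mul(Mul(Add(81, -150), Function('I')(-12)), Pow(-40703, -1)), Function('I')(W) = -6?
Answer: Rational(-40703, 414) ≈ -98.316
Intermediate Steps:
C = Rational(-414, 40703) (C = Mul(Mul(Add(81, -150), -6), Pow(-40703, -1)) = Mul(Mul(-69, -6), Rational(-1, 40703)) = Mul(414, Rational(-1, 40703)) = Rational(-414, 40703) ≈ -0.010171)
Pow(C, -1) = Pow(Rational(-414, 40703), -1) = Rational(-40703, 414)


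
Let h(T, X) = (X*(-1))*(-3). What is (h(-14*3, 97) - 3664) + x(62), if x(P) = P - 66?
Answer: -3377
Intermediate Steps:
x(P) = -66 + P
h(T, X) = 3*X (h(T, X) = -X*(-3) = 3*X)
(h(-14*3, 97) - 3664) + x(62) = (3*97 - 3664) + (-66 + 62) = (291 - 3664) - 4 = -3373 - 4 = -3377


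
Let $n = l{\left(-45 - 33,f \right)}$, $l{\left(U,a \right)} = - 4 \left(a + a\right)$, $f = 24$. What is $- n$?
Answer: $192$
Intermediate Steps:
$l{\left(U,a \right)} = - 8 a$ ($l{\left(U,a \right)} = - 4 \cdot 2 a = - 8 a$)
$n = -192$ ($n = \left(-8\right) 24 = -192$)
$- n = \left(-1\right) \left(-192\right) = 192$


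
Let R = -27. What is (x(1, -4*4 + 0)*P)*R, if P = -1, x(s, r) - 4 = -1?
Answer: 81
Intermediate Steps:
x(s, r) = 3 (x(s, r) = 4 - 1 = 3)
(x(1, -4*4 + 0)*P)*R = (3*(-1))*(-27) = -3*(-27) = 81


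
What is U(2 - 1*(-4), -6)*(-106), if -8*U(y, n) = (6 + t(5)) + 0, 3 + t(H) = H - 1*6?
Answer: 53/2 ≈ 26.500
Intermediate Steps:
t(H) = -9 + H (t(H) = -3 + (H - 1*6) = -3 + (H - 6) = -3 + (-6 + H) = -9 + H)
U(y, n) = -¼ (U(y, n) = -((6 + (-9 + 5)) + 0)/8 = -((6 - 4) + 0)/8 = -(2 + 0)/8 = -⅛*2 = -¼)
U(2 - 1*(-4), -6)*(-106) = -¼*(-106) = 53/2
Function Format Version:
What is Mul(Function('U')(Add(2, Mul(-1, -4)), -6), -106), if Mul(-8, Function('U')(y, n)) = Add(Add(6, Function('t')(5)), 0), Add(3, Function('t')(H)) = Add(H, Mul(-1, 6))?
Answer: Rational(53, 2) ≈ 26.500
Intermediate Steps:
Function('t')(H) = Add(-9, H) (Function('t')(H) = Add(-3, Add(H, Mul(-1, 6))) = Add(-3, Add(H, -6)) = Add(-3, Add(-6, H)) = Add(-9, H))
Function('U')(y, n) = Rational(-1, 4) (Function('U')(y, n) = Mul(Rational(-1, 8), Add(Add(6, Add(-9, 5)), 0)) = Mul(Rational(-1, 8), Add(Add(6, -4), 0)) = Mul(Rational(-1, 8), Add(2, 0)) = Mul(Rational(-1, 8), 2) = Rational(-1, 4))
Mul(Function('U')(Add(2, Mul(-1, -4)), -6), -106) = Mul(Rational(-1, 4), -106) = Rational(53, 2)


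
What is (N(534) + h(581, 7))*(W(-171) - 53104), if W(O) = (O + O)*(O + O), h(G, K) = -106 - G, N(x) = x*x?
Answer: 18166190340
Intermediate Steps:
N(x) = x**2
W(O) = 4*O**2 (W(O) = (2*O)*(2*O) = 4*O**2)
(N(534) + h(581, 7))*(W(-171) - 53104) = (534**2 + (-106 - 1*581))*(4*(-171)**2 - 53104) = (285156 + (-106 - 581))*(4*29241 - 53104) = (285156 - 687)*(116964 - 53104) = 284469*63860 = 18166190340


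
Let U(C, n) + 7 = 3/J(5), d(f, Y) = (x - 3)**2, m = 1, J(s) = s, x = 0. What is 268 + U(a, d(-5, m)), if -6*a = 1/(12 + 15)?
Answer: 1308/5 ≈ 261.60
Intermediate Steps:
d(f, Y) = 9 (d(f, Y) = (0 - 3)**2 = (-3)**2 = 9)
a = -1/162 (a = -1/(6*(12 + 15)) = -1/6/27 = -1/6*1/27 = -1/162 ≈ -0.0061728)
U(C, n) = -32/5 (U(C, n) = -7 + 3/5 = -32/5)
268 + U(a, d(-5, m)) = 268 - 32/5 = 1308/5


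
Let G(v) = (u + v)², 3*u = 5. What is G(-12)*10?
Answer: 9610/9 ≈ 1067.8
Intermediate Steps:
u = 5/3 (u = (⅓)*5 = 5/3 ≈ 1.6667)
G(v) = (5/3 + v)²
G(-12)*10 = ((5 + 3*(-12))²/9)*10 = ((5 - 36)²/9)*10 = ((⅑)*(-31)²)*10 = ((⅑)*961)*10 = (961/9)*10 = 9610/9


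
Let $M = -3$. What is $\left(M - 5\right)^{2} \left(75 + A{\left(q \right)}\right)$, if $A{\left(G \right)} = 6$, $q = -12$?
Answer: $5184$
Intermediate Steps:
$\left(M - 5\right)^{2} \left(75 + A{\left(q \right)}\right) = \left(-3 - 5\right)^{2} \left(75 + 6\right) = \left(-8\right)^{2} \cdot 81 = 64 \cdot 81 = 5184$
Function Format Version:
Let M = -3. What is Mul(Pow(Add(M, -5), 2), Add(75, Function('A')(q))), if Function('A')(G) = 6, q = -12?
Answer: 5184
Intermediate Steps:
Mul(Pow(Add(M, -5), 2), Add(75, Function('A')(q))) = Mul(Pow(Add(-3, -5), 2), Add(75, 6)) = Mul(Pow(-8, 2), 81) = Mul(64, 81) = 5184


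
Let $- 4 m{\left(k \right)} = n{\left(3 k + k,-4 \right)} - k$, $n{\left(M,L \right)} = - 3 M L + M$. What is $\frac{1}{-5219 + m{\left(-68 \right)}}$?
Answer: $- \frac{1}{4352} \approx -0.00022978$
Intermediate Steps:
$n{\left(M,L \right)} = M - 3 L M$ ($n{\left(M,L \right)} = - 3 L M + M = M - 3 L M$)
$m{\left(k \right)} = - \frac{51 k}{4}$ ($m{\left(k \right)} = - \frac{\left(3 k + k\right) \left(1 - -12\right) - k}{4} = - \frac{4 k \left(1 + 12\right) - k}{4} = - \frac{4 k 13 - k}{4} = - \frac{52 k - k}{4} = - \frac{51 k}{4}$)
$\frac{1}{-5219 + m{\left(-68 \right)}} = \frac{1}{-5219 - -867} = \frac{1}{-5219 + 867} = \frac{1}{-4352} = - \frac{1}{4352}$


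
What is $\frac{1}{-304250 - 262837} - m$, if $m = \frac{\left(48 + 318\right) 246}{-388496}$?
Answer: $\frac{12764464159}{55077757788} \approx 0.23175$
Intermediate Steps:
$m = - \frac{22509}{97124}$ ($m = 366 \cdot 246 \left(- \frac{1}{388496}\right) = 90036 \left(- \frac{1}{388496}\right) = - \frac{22509}{97124} \approx -0.23176$)
$\frac{1}{-304250 - 262837} - m = \frac{1}{-304250 - 262837} - - \frac{22509}{97124} = \frac{1}{-567087} + \frac{22509}{97124} = - \frac{1}{567087} + \frac{22509}{97124} = \frac{12764464159}{55077757788}$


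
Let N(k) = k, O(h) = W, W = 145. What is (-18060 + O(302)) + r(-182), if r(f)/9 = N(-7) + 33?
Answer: -17681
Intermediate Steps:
O(h) = 145
r(f) = 234 (r(f) = 9*(-7 + 33) = 9*26 = 234)
(-18060 + O(302)) + r(-182) = (-18060 + 145) + 234 = -17915 + 234 = -17681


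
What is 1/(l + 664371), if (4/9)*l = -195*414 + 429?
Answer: 4/1934775 ≈ 2.0674e-6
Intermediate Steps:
l = -722709/4 (l = 9*(-195*414 + 429)/4 = 9*(-80730 + 429)/4 = (9/4)*(-80301) = -722709/4 ≈ -1.8068e+5)
1/(l + 664371) = 1/(-722709/4 + 664371) = 1/(1934775/4) = 4/1934775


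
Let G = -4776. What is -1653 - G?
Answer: 3123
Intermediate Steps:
-1653 - G = -1653 - 1*(-4776) = -1653 + 4776 = 3123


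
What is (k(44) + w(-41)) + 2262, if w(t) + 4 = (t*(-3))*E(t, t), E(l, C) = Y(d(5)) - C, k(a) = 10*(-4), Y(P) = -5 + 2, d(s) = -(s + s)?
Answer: 6892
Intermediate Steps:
d(s) = -2*s
Y(P) = -3
k(a) = -40
E(l, C) = -3 - C
w(t) = -4 - 3*t*(-3 - t) (w(t) = -4 + (t*(-3))*(-3 - t) = -4 + (-3*t)*(-3 - t) = -4 - 3*t*(-3 - t))
(k(44) + w(-41)) + 2262 = (-40 + (-4 + 3*(-41)*(3 - 41))) + 2262 = (-40 + (-4 + 3*(-41)*(-38))) + 2262 = (-40 + (-4 + 4674)) + 2262 = (-40 + 4670) + 2262 = 4630 + 2262 = 6892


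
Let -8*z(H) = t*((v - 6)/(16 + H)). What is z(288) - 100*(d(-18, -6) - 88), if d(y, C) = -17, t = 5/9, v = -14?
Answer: 57456025/5472 ≈ 10500.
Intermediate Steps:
t = 5/9 (t = 5*(⅑) = 5/9 ≈ 0.55556)
z(H) = 25/(18*(16 + H)) (z(H) = -5*(-14 - 6)/(16 + H)/72 = -5*(-20/(16 + H))/72 = -(-25)/(18*(16 + H)) = 25/(18*(16 + H)))
z(288) - 100*(d(-18, -6) - 88) = 25/(18*(16 + 288)) - 100*(-17 - 88) = (25/18)/304 - 100*(-105) = (25/18)*(1/304) - 1*(-10500) = 25/5472 + 10500 = 57456025/5472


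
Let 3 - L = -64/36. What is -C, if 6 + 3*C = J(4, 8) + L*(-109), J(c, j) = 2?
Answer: 4723/27 ≈ 174.93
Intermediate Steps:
L = 43/9 (L = 3 - (-64)/36 = 3 - 1*(-16/9) = 3 + 16/9 = 43/9 ≈ 4.7778)
C = -4723/27 (C = -2 + (2 + (43/9)*(-109))/3 = -2 + (2 - 4687/9)/3 = -2 + (1/3)*(-4669/9) = -2 - 4669/27 = -4723/27 ≈ -174.93)
-C = -1*(-4723/27) = 4723/27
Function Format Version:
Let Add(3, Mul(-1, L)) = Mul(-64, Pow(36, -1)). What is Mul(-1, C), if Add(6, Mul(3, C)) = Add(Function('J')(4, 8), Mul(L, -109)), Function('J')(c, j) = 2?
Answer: Rational(4723, 27) ≈ 174.93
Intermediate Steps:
L = Rational(43, 9) (L = Add(3, Mul(-1, Mul(-64, Pow(36, -1)))) = Add(3, Mul(-1, Mul(-64, Rational(1, 36)))) = Add(3, Mul(-1, Rational(-16, 9))) = Add(3, Rational(16, 9)) = Rational(43, 9) ≈ 4.7778)
C = Rational(-4723, 27) (C = Add(-2, Mul(Rational(1, 3), Add(2, Mul(Rational(43, 9), -109)))) = Add(-2, Mul(Rational(1, 3), Add(2, Rational(-4687, 9)))) = Add(-2, Mul(Rational(1, 3), Rational(-4669, 9))) = Add(-2, Rational(-4669, 27)) = Rational(-4723, 27) ≈ -174.93)
Mul(-1, C) = Mul(-1, Rational(-4723, 27)) = Rational(4723, 27)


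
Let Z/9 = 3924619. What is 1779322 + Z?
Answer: 37100893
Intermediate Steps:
Z = 35321571 (Z = 9*3924619 = 35321571)
1779322 + Z = 1779322 + 35321571 = 37100893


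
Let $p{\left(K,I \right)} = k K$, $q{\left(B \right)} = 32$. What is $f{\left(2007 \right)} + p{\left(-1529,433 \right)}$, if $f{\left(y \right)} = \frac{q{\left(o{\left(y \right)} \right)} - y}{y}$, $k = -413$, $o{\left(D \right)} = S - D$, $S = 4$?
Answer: $\frac{1267372364}{2007} \approx 6.3148 \cdot 10^{5}$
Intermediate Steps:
$o{\left(D \right)} = 4 - D$
$p{\left(K,I \right)} = - 413 K$
$f{\left(y \right)} = \frac{32 - y}{y}$
$f{\left(2007 \right)} + p{\left(-1529,433 \right)} = \frac{32 - 2007}{2007} - -631477 = \frac{32 - 2007}{2007} + 631477 = \frac{1}{2007} \left(-1975\right) + 631477 = - \frac{1975}{2007} + 631477 = \frac{1267372364}{2007}$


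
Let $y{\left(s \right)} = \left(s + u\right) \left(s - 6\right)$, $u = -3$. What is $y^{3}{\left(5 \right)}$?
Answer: $-8$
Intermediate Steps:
$y{\left(s \right)} = \left(-6 + s\right) \left(-3 + s\right)$ ($y{\left(s \right)} = \left(s - 3\right) \left(s - 6\right) = \left(-3 + s\right) \left(-6 + s\right) = \left(-6 + s\right) \left(-3 + s\right)$)
$y^{3}{\left(5 \right)} = \left(18 + 5^{2} - 45\right)^{3} = \left(18 + 25 - 45\right)^{3} = \left(-2\right)^{3} = -8$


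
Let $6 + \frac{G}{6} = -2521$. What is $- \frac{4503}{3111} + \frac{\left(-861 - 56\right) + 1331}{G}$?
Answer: $- \frac{3864580}{2620499} \approx -1.4748$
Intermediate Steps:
$G = -15162$ ($G = -36 + 6 \left(-2521\right) = -36 - 15126 = -15162$)
$- \frac{4503}{3111} + \frac{\left(-861 - 56\right) + 1331}{G} = - \frac{4503}{3111} + \frac{\left(-861 - 56\right) + 1331}{-15162} = \left(-4503\right) \frac{1}{3111} + \left(-917 + 1331\right) \left(- \frac{1}{15162}\right) = - \frac{1501}{1037} + 414 \left(- \frac{1}{15162}\right) = - \frac{1501}{1037} - \frac{69}{2527} = - \frac{3864580}{2620499}$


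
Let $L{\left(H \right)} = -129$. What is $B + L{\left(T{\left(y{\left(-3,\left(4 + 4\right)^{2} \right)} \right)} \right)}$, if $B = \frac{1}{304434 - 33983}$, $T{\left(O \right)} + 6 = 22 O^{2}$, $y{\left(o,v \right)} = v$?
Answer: $- \frac{34888178}{270451} \approx -129.0$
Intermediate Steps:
$T{\left(O \right)} = -6 + 22 O^{2}$
$B = \frac{1}{270451} \approx 3.6975 \cdot 10^{-6}$
$B + L{\left(T{\left(y{\left(-3,\left(4 + 4\right)^{2} \right)} \right)} \right)} = \frac{1}{270451} - 129 = - \frac{34888178}{270451}$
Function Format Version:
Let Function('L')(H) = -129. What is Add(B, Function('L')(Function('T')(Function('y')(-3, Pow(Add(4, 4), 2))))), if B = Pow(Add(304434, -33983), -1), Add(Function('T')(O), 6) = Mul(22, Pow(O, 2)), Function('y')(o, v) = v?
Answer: Rational(-34888178, 270451) ≈ -129.00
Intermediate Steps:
Function('T')(O) = Add(-6, Mul(22, Pow(O, 2)))
B = Rational(1, 270451) (B = Pow(270451, -1) = Rational(1, 270451) ≈ 3.6975e-6)
Add(B, Function('L')(Function('T')(Function('y')(-3, Pow(Add(4, 4), 2))))) = Add(Rational(1, 270451), -129) = Rational(-34888178, 270451)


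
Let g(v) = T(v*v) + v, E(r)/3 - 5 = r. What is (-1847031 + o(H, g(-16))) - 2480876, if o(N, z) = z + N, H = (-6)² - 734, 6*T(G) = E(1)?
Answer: -4328618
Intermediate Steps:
E(r) = 15 + 3*r
T(G) = 3 (T(G) = (15 + 3*1)/6 = (15 + 3)/6 = (⅙)*18 = 3)
H = -698 (H = 36 - 734 = -698)
g(v) = 3 + v
o(N, z) = N + z
(-1847031 + o(H, g(-16))) - 2480876 = (-1847031 + (-698 + (3 - 16))) - 2480876 = (-1847031 + (-698 - 13)) - 2480876 = (-1847031 - 711) - 2480876 = -1847742 - 2480876 = -4328618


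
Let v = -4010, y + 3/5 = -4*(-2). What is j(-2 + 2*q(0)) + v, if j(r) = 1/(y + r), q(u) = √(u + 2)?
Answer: -2121155/529 - 50*√2/529 ≈ -4009.9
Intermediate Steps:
q(u) = √(2 + u)
y = 37/5 (y = -⅗ - 4*(-2) = -⅗ + 8 = 37/5 ≈ 7.4000)
j(r) = 1/(37/5 + r)
j(-2 + 2*q(0)) + v = 5/(37 + 5*(-2 + 2*√(2 + 0))) - 4010 = 5/(37 + 5*(-2 + 2*√2)) - 4010 = 5/(37 + (-10 + 10*√2)) - 4010 = 5/(27 + 10*√2) - 4010 = -4010 + 5/(27 + 10*√2)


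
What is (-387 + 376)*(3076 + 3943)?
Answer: -77209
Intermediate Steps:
(-387 + 376)*(3076 + 3943) = -11*7019 = -77209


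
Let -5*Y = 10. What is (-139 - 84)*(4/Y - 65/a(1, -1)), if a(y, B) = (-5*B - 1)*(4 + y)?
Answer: 4683/4 ≈ 1170.8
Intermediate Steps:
Y = -2 (Y = -⅕*10 = -2)
a(y, B) = (-1 - 5*B)*(4 + y)
(-139 - 84)*(4/Y - 65/a(1, -1)) = (-139 - 84)*(4/(-2) - 65/(-4 - 1*1 - 20*(-1) - 5*(-1)*1)) = -223*(4*(-½) - 65/(-4 - 1 + 20 + 5)) = -223*(-2 - 65/20) = -223*(-2 - 65*1/20) = -223*(-2 - 13/4) = -223*(-21/4) = 4683/4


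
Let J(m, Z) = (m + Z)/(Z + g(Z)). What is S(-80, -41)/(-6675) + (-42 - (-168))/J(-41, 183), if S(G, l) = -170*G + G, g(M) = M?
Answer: 30590446/94785 ≈ 322.73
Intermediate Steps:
J(m, Z) = (Z + m)/(2*Z) (J(m, Z) = (m + Z)/(Z + Z) = (Z + m)/((2*Z)) = (Z + m)*(1/(2*Z)) = (Z + m)/(2*Z))
S(G, l) = -169*G
S(-80, -41)/(-6675) + (-42 - (-168))/J(-41, 183) = -169*(-80)/(-6675) + (-42 - (-168))/(((1/2)*(183 - 41)/183)) = 13520*(-1/6675) + (-42 - 56*(-3))/(((1/2)*(1/183)*142)) = -2704/1335 + (-42 + 168)/(71/183) = -2704/1335 + 126*(183/71) = -2704/1335 + 23058/71 = 30590446/94785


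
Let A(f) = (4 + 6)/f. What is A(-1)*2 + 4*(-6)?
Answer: -44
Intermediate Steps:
A(f) = 10/f
A(-1)*2 + 4*(-6) = (10/(-1))*2 + 4*(-6) = (10*(-1))*2 - 24 = -10*2 - 24 = -20 - 24 = -44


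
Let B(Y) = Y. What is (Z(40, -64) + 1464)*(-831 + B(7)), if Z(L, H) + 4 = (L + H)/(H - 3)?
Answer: -80623456/67 ≈ -1.2033e+6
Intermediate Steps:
Z(L, H) = -4 + (H + L)/(-3 + H) (Z(L, H) = -4 + (L + H)/(H - 3) = -4 + (H + L)/(-3 + H))
(Z(40, -64) + 1464)*(-831 + B(7)) = ((12 + 40 - 3*(-64))/(-3 - 64) + 1464)*(-831 + 7) = ((12 + 40 + 192)/(-67) + 1464)*(-824) = (-1/67*244 + 1464)*(-824) = (-244/67 + 1464)*(-824) = (97844/67)*(-824) = -80623456/67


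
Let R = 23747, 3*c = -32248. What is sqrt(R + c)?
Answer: sqrt(116979)/3 ≈ 114.01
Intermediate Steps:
c = -32248/3 (c = (1/3)*(-32248) = -32248/3 ≈ -10749.)
sqrt(R + c) = sqrt(23747 - 32248/3) = sqrt(38993/3) = sqrt(116979)/3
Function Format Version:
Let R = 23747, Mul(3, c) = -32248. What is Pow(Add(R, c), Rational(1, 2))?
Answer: Mul(Rational(1, 3), Pow(116979, Rational(1, 2))) ≈ 114.01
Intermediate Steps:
c = Rational(-32248, 3) (c = Mul(Rational(1, 3), -32248) = Rational(-32248, 3) ≈ -10749.)
Pow(Add(R, c), Rational(1, 2)) = Pow(Add(23747, Rational(-32248, 3)), Rational(1, 2)) = Pow(Rational(38993, 3), Rational(1, 2)) = Mul(Rational(1, 3), Pow(116979, Rational(1, 2)))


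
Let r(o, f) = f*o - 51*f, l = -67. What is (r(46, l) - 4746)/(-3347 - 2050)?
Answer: 4411/5397 ≈ 0.81731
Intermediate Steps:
r(o, f) = -51*f + f*o
(r(46, l) - 4746)/(-3347 - 2050) = (-67*(-51 + 46) - 4746)/(-3347 - 2050) = (-67*(-5) - 4746)/(-5397) = (335 - 4746)*(-1/5397) = -4411*(-1/5397) = 4411/5397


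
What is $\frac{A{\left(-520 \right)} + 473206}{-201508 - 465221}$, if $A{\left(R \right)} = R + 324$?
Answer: $- \frac{157670}{222243} \approx -0.70945$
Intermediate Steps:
$A{\left(R \right)} = 324 + R$
$\frac{A{\left(-520 \right)} + 473206}{-201508 - 465221} = \frac{\left(324 - 520\right) + 473206}{-201508 - 465221} = \frac{-196 + 473206}{-666729} = 473010 \left(- \frac{1}{666729}\right) = - \frac{157670}{222243}$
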